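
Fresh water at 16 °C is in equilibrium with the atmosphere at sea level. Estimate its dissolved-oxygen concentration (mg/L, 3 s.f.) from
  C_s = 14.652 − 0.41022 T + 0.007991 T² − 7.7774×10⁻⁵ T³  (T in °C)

C_s = 14.652 − 0.41022×16 + 0.007991×16² − 7.7774×10⁻⁵×16³ = 9.816 mg/L.

C_s ≈ 9.82 mg/L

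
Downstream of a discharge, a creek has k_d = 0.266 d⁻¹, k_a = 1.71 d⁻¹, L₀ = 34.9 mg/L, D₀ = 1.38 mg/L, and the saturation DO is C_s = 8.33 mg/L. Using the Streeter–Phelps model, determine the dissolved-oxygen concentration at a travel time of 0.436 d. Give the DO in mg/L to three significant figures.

DO ≈ 5.00 mg/L

k_d L₀/(k_a−k_d) = 0.266×34.9/(1.71−0.266) = 9.283/1.444 = 6.429 mg/L.
e^(−k_d t) = e^(−0.266×0.4360) = 0.8905; e^(−k_a t) = e^(−1.71×0.4360) = 0.4745.
D = 6.429 × (0.8905 − 0.4745) + 1.38 × 0.4745 = 2.675 + 0.6548 = 3.329 mg/L.
DO = C_s − D = 8.33 − 3.329 = 5.001 mg/L.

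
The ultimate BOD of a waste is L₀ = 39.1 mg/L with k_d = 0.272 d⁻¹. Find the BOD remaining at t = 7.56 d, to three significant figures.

L_t = L₀ e^(−k_d t) = 39.1 × e^(−0.272×7.56) = 39.1 × 0.1279 = 5.002 mg/L.

L ≈ 5.00 mg/L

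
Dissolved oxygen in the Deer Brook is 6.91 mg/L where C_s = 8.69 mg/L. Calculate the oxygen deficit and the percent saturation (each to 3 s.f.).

D = C_s − C = 8.69 − 6.91 = 1.78 mg/L.
% saturation = 6.91/8.69 × 100 = 79.5 %.

D ≈ 1.78 mg/L; 79.5 % saturation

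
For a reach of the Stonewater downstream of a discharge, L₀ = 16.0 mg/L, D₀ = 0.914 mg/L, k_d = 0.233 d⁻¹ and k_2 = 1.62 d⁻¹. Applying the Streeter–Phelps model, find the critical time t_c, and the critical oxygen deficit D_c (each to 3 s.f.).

t_c ≈ 1.10 d; D_c ≈ 1.78 mg/L

With k_2/k_d = 6.953 and 1 − D₀(k_2−k_d)/(k_d L₀) = 0.6599,
t_c = ln(6.953 × 0.6599) / (1.62 − 0.233) = ln(4.588) / 1.387 = 1.524/1.387 = 1.098 d.
L(t_c) = L₀ e^(−k_d t_c) = 16.0 × 0.7742 = 12.39 mg/L, and at the critical point k_2 D_c = k_d L, so D_c = (0.233/1.62) × 12.39 = 1.782 mg/L.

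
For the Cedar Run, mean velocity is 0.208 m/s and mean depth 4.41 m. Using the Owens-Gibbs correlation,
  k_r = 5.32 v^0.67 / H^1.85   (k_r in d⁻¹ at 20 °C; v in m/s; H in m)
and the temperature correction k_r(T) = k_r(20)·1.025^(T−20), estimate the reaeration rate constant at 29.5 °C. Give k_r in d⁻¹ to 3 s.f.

k_r ≈ 0.151 d⁻¹

k_r(20) = 5.32 × 0.208^0.67 / 4.41^1.85 = 5.32 × 0.3492 / 15.57 = 0.1193 d⁻¹.
k_r(29.5) = 0.1193 × 1.025^(29.5−20) = 0.1193 × 1.264 = 0.1509 d⁻¹.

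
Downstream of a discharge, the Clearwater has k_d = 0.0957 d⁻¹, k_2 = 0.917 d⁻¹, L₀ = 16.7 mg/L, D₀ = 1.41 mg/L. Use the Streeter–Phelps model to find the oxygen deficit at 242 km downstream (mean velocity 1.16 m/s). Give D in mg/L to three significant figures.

Travel time t = x/v = 242 km / (1.16 m/s) = 242000 m / 1.16 m/s = 208600 s = 2.415 d.
k_d L₀/(k_2−k_d) = 0.0957×16.7/(0.917−0.0957) = 1.598/0.8213 = 1.946 mg/L.
e^(−k_d t) = e^(−0.0957×2.415) = 0.7937; e^(−k_2 t) = e^(−0.917×2.415) = 0.1092.
D = 1.946 × (0.7937 − 0.1092) + 1.41 × 0.1092 = 1.332 + 0.1540 = 1.486 mg/L.

D ≈ 1.49 mg/L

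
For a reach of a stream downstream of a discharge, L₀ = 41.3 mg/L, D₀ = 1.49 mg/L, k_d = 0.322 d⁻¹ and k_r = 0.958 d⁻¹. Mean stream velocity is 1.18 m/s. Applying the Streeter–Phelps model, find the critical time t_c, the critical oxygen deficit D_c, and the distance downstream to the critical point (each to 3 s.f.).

t_c ≈ 1.60 d; D_c ≈ 8.30 mg/L; x_c ≈ 163 km

With k_r/k_d = 2.975 and 1 − D₀(k_r−k_d)/(k_d L₀) = 0.9287,
t_c = ln(2.975 × 0.9287) / (0.958 − 0.322) = ln(2.763) / 0.6360 = 1.016/0.6360 = 1.598 d.
L(t_c) = L₀ e^(−k_d t_c) = 41.3 × 0.5978 = 24.69 mg/L, and at the critical point k_r D_c = k_d L, so D_c = (0.322/0.958) × 24.69 = 8.298 mg/L.
x_c = v t_c = 1.18 m/s × 1.598 d × 86400 s/d = 162900 m ≈ 163 km.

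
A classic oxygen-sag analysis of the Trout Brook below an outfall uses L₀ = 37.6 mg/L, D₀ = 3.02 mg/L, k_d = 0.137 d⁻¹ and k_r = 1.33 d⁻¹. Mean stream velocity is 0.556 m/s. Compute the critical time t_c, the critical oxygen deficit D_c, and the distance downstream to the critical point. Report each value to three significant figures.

With k_r/k_d = 9.708 and 1 − D₀(k_r−k_d)/(k_d L₀) = 0.3006,
t_c = ln(9.708 × 0.3006) / (1.33 − 0.137) = ln(2.918) / 1.193 = 1.071/1.193 = 0.8977 d.
D_c = (k_d/k_r) L₀ e^(−k_d t_c) = (0.137/1.33) × 37.6 × e^(−0.137×0.8977) = 0.1030 × 37.6 × 0.8843 = 3.425 mg/L.
x_c = v t_c = 0.556 m/s × 0.8977 d × 86400 s/d = 43120 m ≈ 43.1 km.

t_c ≈ 0.898 d; D_c ≈ 3.42 mg/L; x_c ≈ 43.1 km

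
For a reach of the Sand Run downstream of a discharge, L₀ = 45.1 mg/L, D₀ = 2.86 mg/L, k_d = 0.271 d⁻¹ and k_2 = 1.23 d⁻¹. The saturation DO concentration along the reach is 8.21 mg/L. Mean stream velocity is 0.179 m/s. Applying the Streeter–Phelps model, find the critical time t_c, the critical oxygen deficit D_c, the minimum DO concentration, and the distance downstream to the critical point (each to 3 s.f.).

At the critical point dD/dt = 0, so k_d L₀ e^(−k_d t) = k_2 D. Substituting D(t) from the Streeter–Phelps equation and solving for t gives
t_c = ln[(k_2/k_d)(1 − D₀(k_2−k_d)/(k_d L₀))] / (k_2−k_d).
Here k_2−k_d = 0.9590 d⁻¹ and 1 − D₀(k_2−k_d)/(k_d L₀) = 1 − 2.86×0.9590/(0.271×45.1) = 0.7756, so
t_c = ln(4.539 × 0.7756) / 0.9590 = 1.259 / 0.9590 = 1.312 d.
D_c = (k_d/k_2) L₀ e^(−k_d t_c) = (0.271/1.23) × 45.1 × e^(−0.271×1.312) = 0.2203 × 45.1 × 0.7007 = 6.963 mg/L.
Minimum DO = C_s − D_c = 8.21 − 6.963 = 1.247 mg/L.
x_c = v t_c = 0.179 m/s × 1.312 d × 86400 s/d = 20300 m ≈ 20.3 km.

t_c ≈ 1.31 d; D_c ≈ 6.96 mg/L; min DO ≈ 1.25 mg/L; x_c ≈ 20.3 km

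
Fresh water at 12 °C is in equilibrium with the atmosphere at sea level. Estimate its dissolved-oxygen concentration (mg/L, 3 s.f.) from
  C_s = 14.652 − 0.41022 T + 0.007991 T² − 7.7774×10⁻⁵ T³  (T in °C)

C_s ≈ 10.7 mg/L

C_s = 14.652 − 0.41022×12 + 0.007991×12² − 7.7774×10⁻⁵×12³ = 10.75 mg/L.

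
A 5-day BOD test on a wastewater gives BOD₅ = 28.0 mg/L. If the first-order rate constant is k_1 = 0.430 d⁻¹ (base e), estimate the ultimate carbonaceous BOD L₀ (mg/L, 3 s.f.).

BOD₅ = L₀(1 − e^(−5k_1)) ⇒ L₀ = BOD₅ / (1 − e^(−5×0.430))
= 28.0 / (1 − 0.1165) = 28.0 / 0.8835 = 31.69 mg/L.

L₀ ≈ 31.7 mg/L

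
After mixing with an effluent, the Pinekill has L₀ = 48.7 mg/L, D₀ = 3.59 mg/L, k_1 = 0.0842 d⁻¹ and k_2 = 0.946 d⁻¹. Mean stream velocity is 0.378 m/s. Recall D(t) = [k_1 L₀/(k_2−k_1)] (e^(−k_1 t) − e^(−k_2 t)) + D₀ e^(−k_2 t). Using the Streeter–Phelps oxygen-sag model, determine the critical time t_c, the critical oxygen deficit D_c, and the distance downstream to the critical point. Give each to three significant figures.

t_c = [1/(k_2−k_1)] ln[(k_2/k_1)(1 − D₀(k_2−k_1)/(k_1 L₀))]
= [1/(0.946−0.0842)] ln[(0.946/0.0842)(1 − 3.59×0.8618/(0.0842×48.7))]
= (1/0.8618) ln[11.24 × 0.2455] = 1.160 × ln(2.758) = 1.160 × 1.015 = 1.177 d.
L(t_c) = L₀ e^(−k_1 t_c) = 48.7 × 0.9056 = 44.10 mg/L, and at the critical point k_2 D_c = k_1 L, so D_c = (0.0842/0.946) × 44.10 = 3.926 mg/L.
x_c = v t_c = 0.378 m/s × 1.177 d × 86400 s/d = 38450 m ≈ 38.4 km.

t_c ≈ 1.18 d; D_c ≈ 3.93 mg/L; x_c ≈ 38.4 km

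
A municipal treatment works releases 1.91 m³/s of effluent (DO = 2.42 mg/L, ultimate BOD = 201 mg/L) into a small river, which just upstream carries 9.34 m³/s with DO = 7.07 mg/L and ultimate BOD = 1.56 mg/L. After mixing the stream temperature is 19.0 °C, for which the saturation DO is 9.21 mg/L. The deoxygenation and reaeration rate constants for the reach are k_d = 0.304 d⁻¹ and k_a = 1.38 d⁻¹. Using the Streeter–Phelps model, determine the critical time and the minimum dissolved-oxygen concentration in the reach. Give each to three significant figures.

Mixed DO = (9.34×7.07 + 1.91×2.42)/(9.34+1.91) = 70.66/11.25 = 6.281 mg/L.
Mixed L₀ = (9.34×1.56 + 1.91×201)/(11.25) = 398.5/11.25 = 35.42 mg/L.
Initial deficit D₀ = C_s − DO₀ = 9.21 − 6.281 = 2.929 mg/L.
t_c = (1/1.076) ln[(1.38/0.304)(1 − 2.929×1.076/(0.304×35.42))] = 0.9294 × ln(3.211) = 1.084 d.
D_c = (0.304/1.38) × 35.42 × e^(−0.304×1.084) = 0.2203 × 35.42 × 0.7192 = 5.612 mg/L.
Minimum DO = 9.21 − 5.612 = 3.598 mg/L.

t_c ≈ 1.08 d; minimum DO ≈ 3.60 mg/L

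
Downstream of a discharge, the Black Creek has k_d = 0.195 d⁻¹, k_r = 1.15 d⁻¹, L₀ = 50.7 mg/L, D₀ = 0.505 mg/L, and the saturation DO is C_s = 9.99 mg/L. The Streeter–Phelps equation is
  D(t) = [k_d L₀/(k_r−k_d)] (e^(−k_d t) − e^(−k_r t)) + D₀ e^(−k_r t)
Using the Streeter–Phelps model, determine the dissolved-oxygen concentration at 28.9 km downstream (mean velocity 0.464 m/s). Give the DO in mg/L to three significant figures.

DO ≈ 5.29 mg/L

Travel time t = x/v = 28.9 km / (0.464 m/s) = 28900 m / 0.464 m/s = 62280 s = 0.7209 d.
k_d L₀/(k_r−k_d) = 0.195×50.7/(1.15−0.195) = 9.887/0.9550 = 10.35 mg/L.
e^(−k_d t) = e^(−0.195×0.7209) = 0.8689; e^(−k_r t) = e^(−1.15×0.7209) = 0.4365.
D = 10.35 × (0.8689 − 0.4365) + 0.505 × 0.4365 = 4.476 + 0.2204 = 4.697 mg/L.
DO = C_s − D = 9.99 − 4.697 = 5.293 mg/L.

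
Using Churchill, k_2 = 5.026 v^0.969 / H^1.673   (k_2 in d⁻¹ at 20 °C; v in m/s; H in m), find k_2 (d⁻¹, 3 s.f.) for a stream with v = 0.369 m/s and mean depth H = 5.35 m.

k_2 ≈ 0.116 d⁻¹

k_2 = 5.026 × 0.369^0.969 / 5.35^1.673 = 5.026 × 0.3806 / 16.54 = 0.1156 d⁻¹.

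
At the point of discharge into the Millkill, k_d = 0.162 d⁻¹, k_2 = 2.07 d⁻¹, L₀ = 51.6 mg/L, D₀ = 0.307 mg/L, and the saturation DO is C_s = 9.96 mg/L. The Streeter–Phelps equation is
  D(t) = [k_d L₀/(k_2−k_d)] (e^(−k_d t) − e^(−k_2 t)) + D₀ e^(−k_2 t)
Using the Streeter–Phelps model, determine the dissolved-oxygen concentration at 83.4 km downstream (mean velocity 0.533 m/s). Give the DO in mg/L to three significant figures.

Travel time t = x/v = 83.4 km / (0.533 m/s) = 83400 m / 0.533 m/s = 156500 s = 1.811 d.
k_d L₀/(k_2−k_d) = 0.162×51.6/(2.07−0.162) = 8.359/1.908 = 4.381 mg/L.
e^(−k_d t) = e^(−0.162×1.811) = 0.7457; e^(−k_2 t) = e^(−2.07×1.811) = 0.02355.
D = 4.381 × (0.7457 − 0.02355) + 0.307 × 0.02355 = 3.164 + 0.007228 = 3.171 mg/L.
DO = C_s − D = 9.96 − 3.171 = 6.789 mg/L.

DO ≈ 6.79 mg/L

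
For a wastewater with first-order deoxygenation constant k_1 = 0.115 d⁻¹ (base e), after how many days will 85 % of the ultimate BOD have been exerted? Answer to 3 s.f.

t ≈ 16.5 d

y/L₀ = 1 − e^(−k_1 t) = 0.85 ⇒ e^(−k_1 t) = 0.150
t = −ln(0.150) / 0.115 = 1.897 / 0.115 = 16.50 d.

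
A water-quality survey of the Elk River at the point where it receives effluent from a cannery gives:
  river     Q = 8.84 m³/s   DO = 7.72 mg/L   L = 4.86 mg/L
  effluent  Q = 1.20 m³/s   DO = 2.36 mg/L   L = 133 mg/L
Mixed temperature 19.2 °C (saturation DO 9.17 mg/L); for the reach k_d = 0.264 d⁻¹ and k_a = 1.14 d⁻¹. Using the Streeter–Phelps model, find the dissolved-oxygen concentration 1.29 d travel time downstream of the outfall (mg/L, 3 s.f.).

DO ≈ 5.76 mg/L

Mixed DO = (8.84×7.72 + 1.20×2.36)/(8.84+1.20) = 71.08/10.04 = 7.079 mg/L.
Mixed L₀ = (8.84×4.86 + 1.20×133)/(10.04) = 202.6/10.04 = 20.18 mg/L.
Initial deficit D₀ = C_s − DO₀ = 9.17 − 7.079 = 2.091 mg/L.
D(1.29) = [0.264×20.18/(1.14−0.264)](e^(−0.264×1.29) − e^(−1.14×1.29)) + 2.091 e^(−1.14×1.29)
= 6.080 × (0.7114 − 0.2298) + 2.091 × 0.2298 = 3.409 mg/L.
DO = 9.17 − 3.409 = 5.761 mg/L.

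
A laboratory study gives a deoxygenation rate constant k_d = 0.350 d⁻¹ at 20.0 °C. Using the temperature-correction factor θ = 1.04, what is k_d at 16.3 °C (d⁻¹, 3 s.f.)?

k_d(T₂) = k_d(T₁) · θ^(T₂−T₁) = 0.350 × 1.04^(16.3−20.0)
= 0.350 × 1.04^-3.70 = 0.350 × 0.8649 = 0.3027 d⁻¹.

k_d ≈ 0.303 d⁻¹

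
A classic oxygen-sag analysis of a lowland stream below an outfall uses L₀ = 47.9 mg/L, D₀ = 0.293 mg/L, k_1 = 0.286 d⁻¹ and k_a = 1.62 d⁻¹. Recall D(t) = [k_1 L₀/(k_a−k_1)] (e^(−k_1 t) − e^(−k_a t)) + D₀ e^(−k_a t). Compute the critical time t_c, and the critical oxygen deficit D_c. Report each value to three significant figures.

t_c ≈ 1.28 d; D_c ≈ 5.87 mg/L

With k_a/k_1 = 5.664 and 1 − D₀(k_a−k_1)/(k_1 L₀) = 0.9715,
t_c = ln(5.664 × 0.9715) / (1.62 − 0.286) = ln(5.503) / 1.334 = 1.705/1.334 = 1.278 d.
D_c = (k_1/k_a) L₀ e^(−k_1 t_c) = (0.286/1.62) × 47.9 × e^(−0.286×1.278) = 0.1765 × 47.9 × 0.6938 = 5.867 mg/L.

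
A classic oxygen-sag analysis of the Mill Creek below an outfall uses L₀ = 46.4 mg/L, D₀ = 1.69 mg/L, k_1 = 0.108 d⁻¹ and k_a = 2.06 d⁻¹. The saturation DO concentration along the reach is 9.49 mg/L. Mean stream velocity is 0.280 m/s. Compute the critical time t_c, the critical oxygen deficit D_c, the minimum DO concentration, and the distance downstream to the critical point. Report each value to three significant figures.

t_c = [1/(k_a−k_1)] ln[(k_a/k_1)(1 − D₀(k_a−k_1)/(k_1 L₀))]
= [1/(2.06−0.108)] ln[(2.06/0.108)(1 − 1.69×1.952/(0.108×46.4))]
= (1/1.952) ln[19.07 × 0.3417] = 0.5123 × ln(6.518) = 0.5123 × 1.875 = 0.9603 d.
L(t_c) = L₀ e^(−k_1 t_c) = 46.4 × 0.9015 = 41.83 mg/L, and at the critical point k_a D_c = k_1 L, so D_c = (0.108/2.06) × 41.83 = 2.193 mg/L.
Minimum DO = C_s − D_c = 9.49 − 2.193 = 7.297 mg/L.
x_c = v t_c = 0.280 m/s × 0.9603 d × 86400 s/d = 23230 m ≈ 23.2 km.

t_c ≈ 0.960 d; D_c ≈ 2.19 mg/L; min DO ≈ 7.30 mg/L; x_c ≈ 23.2 km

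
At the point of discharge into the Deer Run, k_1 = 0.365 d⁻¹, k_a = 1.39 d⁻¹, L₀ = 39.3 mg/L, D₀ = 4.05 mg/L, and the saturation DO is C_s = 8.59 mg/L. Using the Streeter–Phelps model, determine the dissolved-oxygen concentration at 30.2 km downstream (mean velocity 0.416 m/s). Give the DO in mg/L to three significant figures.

DO ≈ 1.38 mg/L

Travel time t = x/v = 30.2 km / (0.416 m/s) = 30200 m / 0.416 m/s = 72600 s = 0.8402 d.
k_1 L₀/(k_a−k_1) = 0.365×39.3/(1.39−0.365) = 14.34/1.025 = 13.99 mg/L.
e^(−k_1 t) = e^(−0.365×0.8402) = 0.7359; e^(−k_a t) = e^(−1.39×0.8402) = 0.3110.
D = 13.99 × (0.7359 − 0.3110) + 4.05 × 0.3110 = 5.946 + 1.260 = 7.206 mg/L.
DO = C_s − D = 8.59 − 7.206 = 1.384 mg/L.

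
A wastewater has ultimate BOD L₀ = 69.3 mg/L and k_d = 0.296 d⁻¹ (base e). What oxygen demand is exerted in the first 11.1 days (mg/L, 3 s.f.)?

y_t = L₀(1 − e^(−k_d t)) = 69.3 × (1 − e^(−0.296×11.1))
= 69.3 × (1 − 0.03742) = 69.3 × 0.9626 = 66.71 mg/L.

y ≈ 66.7 mg/L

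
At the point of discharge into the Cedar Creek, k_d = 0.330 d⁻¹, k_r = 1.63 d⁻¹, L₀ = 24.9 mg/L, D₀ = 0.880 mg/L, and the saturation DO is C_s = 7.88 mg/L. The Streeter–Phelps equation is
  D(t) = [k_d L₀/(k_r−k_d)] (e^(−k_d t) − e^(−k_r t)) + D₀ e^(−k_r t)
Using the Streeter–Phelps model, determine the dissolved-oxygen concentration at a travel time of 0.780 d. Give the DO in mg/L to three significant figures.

DO ≈ 4.52 mg/L

k_d L₀/(k_r−k_d) = 0.330×24.9/(1.63−0.330) = 8.217/1.300 = 6.321 mg/L.
e^(−k_d t) = e^(−0.330×0.7800) = 0.7731; e^(−k_r t) = e^(−1.63×0.7800) = 0.2804.
D = 6.321 × (0.7731 − 0.2804) + 0.880 × 0.2804 = 3.114 + 0.2468 = 3.361 mg/L.
DO = C_s − D = 7.88 − 3.361 = 4.519 mg/L.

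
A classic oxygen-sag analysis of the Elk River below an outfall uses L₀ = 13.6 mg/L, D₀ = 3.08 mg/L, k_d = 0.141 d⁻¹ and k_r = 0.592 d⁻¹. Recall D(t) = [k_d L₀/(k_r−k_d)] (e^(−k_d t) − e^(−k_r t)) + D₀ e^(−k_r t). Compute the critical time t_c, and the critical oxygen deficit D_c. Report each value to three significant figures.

t_c ≈ 0.324 d; D_c ≈ 3.09 mg/L

At the critical point dD/dt = 0, so k_d L₀ e^(−k_d t) = k_r D. Substituting D(t) from the Streeter–Phelps equation and solving for t gives
t_c = ln[(k_r/k_d)(1 − D₀(k_r−k_d)/(k_d L₀))] / (k_r−k_d).
Here k_r−k_d = 0.4510 d⁻¹ and 1 − D₀(k_r−k_d)/(k_d L₀) = 1 − 3.08×0.4510/(0.141×13.6) = 0.2756, so
t_c = ln(4.199 × 0.2756) / 0.4510 = 0.1460 / 0.4510 = 0.3237 d.
D_c = (k_d/k_r) L₀ e^(−k_d t_c) = (0.141/0.592) × 13.6 × e^(−0.141×0.3237) = 0.2382 × 13.6 × 0.9554 = 3.095 mg/L.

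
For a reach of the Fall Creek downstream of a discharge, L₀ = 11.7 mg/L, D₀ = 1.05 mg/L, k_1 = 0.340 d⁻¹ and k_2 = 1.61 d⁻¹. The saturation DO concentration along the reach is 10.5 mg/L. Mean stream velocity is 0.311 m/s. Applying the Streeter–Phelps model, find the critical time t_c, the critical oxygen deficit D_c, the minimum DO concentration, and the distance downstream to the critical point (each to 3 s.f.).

t_c = [1/(k_2−k_1)] ln[(k_2/k_1)(1 − D₀(k_2−k_1)/(k_1 L₀))]
= [1/(1.61−0.340)] ln[(1.61/0.340)(1 − 1.05×1.270/(0.340×11.7))]
= (1/1.270) ln[4.735 × 0.6648] = 0.7874 × ln(3.148) = 0.7874 × 1.147 = 0.9030 d.
L(t_c) = L₀ e^(−k_1 t_c) = 11.7 × 0.7356 = 8.607 mg/L, and at the critical point k_2 D_c = k_1 L, so D_c = (0.340/1.61) × 8.607 = 1.818 mg/L.
Minimum DO = C_s − D_c = 10.5 − 1.818 = 8.682 mg/L.
x_c = v t_c = 0.311 m/s × 0.9030 d × 86400 s/d = 24260 m ≈ 24.3 km.

t_c ≈ 0.903 d; D_c ≈ 1.82 mg/L; min DO ≈ 8.68 mg/L; x_c ≈ 24.3 km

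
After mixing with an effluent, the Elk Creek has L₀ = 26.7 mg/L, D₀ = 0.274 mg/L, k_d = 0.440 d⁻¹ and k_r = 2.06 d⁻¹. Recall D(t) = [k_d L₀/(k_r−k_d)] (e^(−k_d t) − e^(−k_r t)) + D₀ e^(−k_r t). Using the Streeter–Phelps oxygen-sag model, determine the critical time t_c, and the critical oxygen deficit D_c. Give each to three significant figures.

t_c = [1/(k_r−k_d)] ln[(k_r/k_d)(1 − D₀(k_r−k_d)/(k_d L₀))]
= [1/(2.06−0.440)] ln[(2.06/0.440)(1 − 0.274×1.620/(0.440×26.7))]
= (1/1.620) ln[4.682 × 0.9622] = 0.6173 × ln(4.505) = 0.6173 × 1.505 = 0.9291 d.
L(t_c) = L₀ e^(−k_d t_c) = 26.7 × 0.6644 = 17.74 mg/L, and at the critical point k_r D_c = k_d L, so D_c = (0.440/2.06) × 17.74 = 3.789 mg/L.

t_c ≈ 0.929 d; D_c ≈ 3.79 mg/L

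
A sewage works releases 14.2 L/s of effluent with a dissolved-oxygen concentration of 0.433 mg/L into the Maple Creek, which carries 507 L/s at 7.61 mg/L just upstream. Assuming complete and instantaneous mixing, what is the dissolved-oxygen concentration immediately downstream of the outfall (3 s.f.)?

Flow-weighted mixing: C = (Q_r C_r + Q_w C_w)/(Q_r + Q_w)
= (507×7.61 + 14.2×0.433)/(507 + 14.2) = 3864/521.2 = 7.414 mg/L.

7.41 mg/L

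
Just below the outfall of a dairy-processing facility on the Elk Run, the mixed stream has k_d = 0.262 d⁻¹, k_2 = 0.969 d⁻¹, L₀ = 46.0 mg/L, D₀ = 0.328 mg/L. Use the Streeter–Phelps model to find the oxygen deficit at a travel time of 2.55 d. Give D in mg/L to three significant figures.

k_d L₀/(k_2−k_d) = 0.262×46.0/(0.969−0.262) = 12.05/0.7070 = 17.05 mg/L.
e^(−k_d t) = e^(−0.262×2.550) = 0.5127; e^(−k_2 t) = e^(−0.969×2.550) = 0.08450.
D = 17.05 × (0.5127 − 0.08450) + 0.328 × 0.08450 = 7.299 + 0.02772 = 7.327 mg/L.

D ≈ 7.33 mg/L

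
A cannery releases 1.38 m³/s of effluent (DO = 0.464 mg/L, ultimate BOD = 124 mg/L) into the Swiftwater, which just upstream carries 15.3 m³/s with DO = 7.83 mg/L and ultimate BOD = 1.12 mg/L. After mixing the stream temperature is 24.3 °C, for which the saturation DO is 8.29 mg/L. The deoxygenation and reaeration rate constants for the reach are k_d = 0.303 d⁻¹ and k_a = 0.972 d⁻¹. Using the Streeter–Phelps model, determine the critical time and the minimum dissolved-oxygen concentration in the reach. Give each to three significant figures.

t_c ≈ 1.39 d; minimum DO ≈ 5.98 mg/L

Mixed DO = (15.3×7.83 + 1.38×0.464)/(15.3+1.38) = 120.4/16.68 = 7.221 mg/L.
Mixed L₀ = (15.3×1.12 + 1.38×124)/(16.68) = 188.3/16.68 = 11.29 mg/L.
Initial deficit D₀ = C_s − DO₀ = 8.29 − 7.221 = 1.069 mg/L.
t_c = (1/0.6690) ln[(0.972/0.303)(1 − 1.069×0.6690/(0.303×11.29))] = 1.495 × ln(2.537) = 1.391 d.
D_c = (0.303/0.972) × 11.29 × e^(−0.303×1.391) = 0.3117 × 11.29 × 0.6560 = 2.308 mg/L.
Minimum DO = 8.29 − 2.308 = 5.982 mg/L.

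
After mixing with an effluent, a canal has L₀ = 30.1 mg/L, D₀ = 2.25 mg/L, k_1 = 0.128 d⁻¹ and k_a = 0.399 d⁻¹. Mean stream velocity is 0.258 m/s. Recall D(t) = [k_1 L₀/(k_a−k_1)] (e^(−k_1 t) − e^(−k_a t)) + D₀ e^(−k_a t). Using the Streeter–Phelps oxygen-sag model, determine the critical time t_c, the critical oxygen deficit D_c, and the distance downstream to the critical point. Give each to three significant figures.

t_c ≈ 3.56 d; D_c ≈ 6.12 mg/L; x_c ≈ 79.3 km

With k_a/k_1 = 3.117 and 1 − D₀(k_a−k_1)/(k_1 L₀) = 0.8417,
t_c = ln(3.117 × 0.8417) / (0.399 − 0.128) = ln(2.624) / 0.2710 = 0.9646/0.2710 = 3.560 d.
D_c = (k_1/k_a) L₀ e^(−k_1 t_c) = (0.128/0.399) × 30.1 × e^(−0.128×3.560) = 0.3208 × 30.1 × 0.6341 = 6.122 mg/L.
x_c = v t_c = 0.258 m/s × 3.560 d × 86400 s/d = 79350 m ≈ 79.3 km.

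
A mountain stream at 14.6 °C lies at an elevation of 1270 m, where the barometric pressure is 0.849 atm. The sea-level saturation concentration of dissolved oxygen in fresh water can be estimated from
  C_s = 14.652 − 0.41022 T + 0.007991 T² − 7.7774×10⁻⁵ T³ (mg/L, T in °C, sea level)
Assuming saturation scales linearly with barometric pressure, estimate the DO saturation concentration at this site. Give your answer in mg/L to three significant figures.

C_s ≈ 8.60 mg/L

At sea level: C_s = 14.652 − 0.41022×14.6 + 0.007991×14.6² − 7.7774×10⁻⁵×14.6³ = 10.12 mg/L.
Pressure correction: C_s' = 10.12 × 0.849 = 8.595 mg/L.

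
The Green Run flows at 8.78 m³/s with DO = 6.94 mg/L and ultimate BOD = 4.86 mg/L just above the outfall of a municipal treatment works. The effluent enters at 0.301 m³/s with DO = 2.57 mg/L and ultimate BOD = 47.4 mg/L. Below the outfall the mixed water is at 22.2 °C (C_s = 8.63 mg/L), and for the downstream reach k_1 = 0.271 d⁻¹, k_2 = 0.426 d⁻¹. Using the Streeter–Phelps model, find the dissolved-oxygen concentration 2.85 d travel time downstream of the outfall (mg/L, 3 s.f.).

DO ≈ 6.28 mg/L

Mixed DO = (8.78×6.94 + 0.301×2.57)/(8.78+0.301) = 61.71/9.081 = 6.795 mg/L.
Mixed L₀ = (8.78×4.86 + 0.301×47.4)/(9.081) = 56.94/9.081 = 6.270 mg/L.
Initial deficit D₀ = C_s − DO₀ = 8.63 − 6.795 = 1.835 mg/L.
D(2.85) = [0.271×6.270/(0.426−0.271)](e^(−0.271×2.85) − e^(−0.426×2.85)) + 1.835 e^(−0.426×2.85)
= 10.96 × (0.4619 − 0.2970) + 1.835 × 0.2970 = 2.353 mg/L.
DO = 8.63 − 2.353 = 6.277 mg/L.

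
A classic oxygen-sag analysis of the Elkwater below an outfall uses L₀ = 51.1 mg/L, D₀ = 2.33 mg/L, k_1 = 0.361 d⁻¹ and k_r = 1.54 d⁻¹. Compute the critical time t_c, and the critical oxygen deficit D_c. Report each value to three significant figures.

t_c ≈ 1.09 d; D_c ≈ 8.07 mg/L

t_c = [1/(k_r−k_1)] ln[(k_r/k_1)(1 − D₀(k_r−k_1)/(k_1 L₀))]
= [1/(1.54−0.361)] ln[(1.54/0.361)(1 − 2.33×1.179/(0.361×51.1))]
= (1/1.179) ln[4.266 × 0.8511] = 0.8482 × ln(3.631) = 0.8482 × 1.289 = 1.094 d.
L(t_c) = L₀ e^(−k_1 t_c) = 51.1 × 0.6738 = 34.43 mg/L, and at the critical point k_r D_c = k_1 L, so D_c = (0.361/1.54) × 34.43 = 8.071 mg/L.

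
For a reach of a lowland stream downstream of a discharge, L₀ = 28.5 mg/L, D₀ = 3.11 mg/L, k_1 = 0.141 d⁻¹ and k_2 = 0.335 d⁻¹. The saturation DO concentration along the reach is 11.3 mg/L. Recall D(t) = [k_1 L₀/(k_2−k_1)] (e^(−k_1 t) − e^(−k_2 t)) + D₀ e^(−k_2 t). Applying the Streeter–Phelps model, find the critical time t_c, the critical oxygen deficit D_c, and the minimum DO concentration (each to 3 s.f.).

t_c ≈ 3.62 d; D_c ≈ 7.20 mg/L; min DO ≈ 4.10 mg/L

At the critical point dD/dt = 0, so k_1 L₀ e^(−k_1 t) = k_2 D. Substituting D(t) from the Streeter–Phelps equation and solving for t gives
t_c = ln[(k_2/k_1)(1 − D₀(k_2−k_1)/(k_1 L₀))] / (k_2−k_1).
Here k_2−k_1 = 0.1940 d⁻¹ and 1 − D₀(k_2−k_1)/(k_1 L₀) = 1 − 3.11×0.1940/(0.141×28.5) = 0.8499, so
t_c = ln(2.376 × 0.8499) / 0.1940 = 0.7027 / 0.1940 = 3.622 d.
L(t_c) = L₀ e^(−k_1 t_c) = 28.5 × 0.6001 = 17.10 mg/L, and at the critical point k_2 D_c = k_1 L, so D_c = (0.141/0.335) × 17.10 = 7.198 mg/L.
Minimum DO = C_s − D_c = 11.3 − 7.198 = 4.102 mg/L.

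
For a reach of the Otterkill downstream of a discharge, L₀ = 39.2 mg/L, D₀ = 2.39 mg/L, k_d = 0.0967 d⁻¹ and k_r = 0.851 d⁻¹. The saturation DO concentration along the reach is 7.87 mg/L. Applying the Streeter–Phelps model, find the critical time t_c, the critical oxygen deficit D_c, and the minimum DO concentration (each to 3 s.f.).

t_c = [1/(k_r−k_d)] ln[(k_r/k_d)(1 − D₀(k_r−k_d)/(k_d L₀))]
= [1/(0.851−0.0967)] ln[(0.851/0.0967)(1 − 2.39×0.7543/(0.0967×39.2))]
= (1/0.7543) ln[8.800 × 0.5244] = 1.326 × ln(4.615) = 1.326 × 1.529 = 2.027 d.
D_c = (k_d/k_r) L₀ e^(−k_d t_c) = (0.0967/0.851) × 39.2 × e^(−0.0967×2.027) = 0.1136 × 39.2 × 0.8220 = 3.661 mg/L.
Minimum DO = C_s − D_c = 7.87 − 3.661 = 4.209 mg/L.

t_c ≈ 2.03 d; D_c ≈ 3.66 mg/L; min DO ≈ 4.21 mg/L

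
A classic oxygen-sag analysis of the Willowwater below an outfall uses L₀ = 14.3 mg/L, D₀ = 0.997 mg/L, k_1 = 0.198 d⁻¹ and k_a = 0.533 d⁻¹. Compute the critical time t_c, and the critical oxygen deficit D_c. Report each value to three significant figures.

With k_a/k_1 = 2.692 and 1 − D₀(k_a−k_1)/(k_1 L₀) = 0.8820,
t_c = ln(2.692 × 0.8820) / (0.533 − 0.198) = ln(2.374) / 0.3350 = 0.8647/0.3350 = 2.581 d.
L(t_c) = L₀ e^(−k_1 t_c) = 14.3 × 0.5998 = 8.578 mg/L, and at the critical point k_a D_c = k_1 L, so D_c = (0.198/0.533) × 8.578 = 3.186 mg/L.

t_c ≈ 2.58 d; D_c ≈ 3.19 mg/L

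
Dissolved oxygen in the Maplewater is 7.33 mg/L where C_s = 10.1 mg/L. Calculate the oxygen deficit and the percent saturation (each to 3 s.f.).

D ≈ 2.77 mg/L; 72.6 % saturation

D = C_s − C = 10.1 − 7.33 = 2.77 mg/L.
% saturation = 7.33/10.1 × 100 = 72.6 %.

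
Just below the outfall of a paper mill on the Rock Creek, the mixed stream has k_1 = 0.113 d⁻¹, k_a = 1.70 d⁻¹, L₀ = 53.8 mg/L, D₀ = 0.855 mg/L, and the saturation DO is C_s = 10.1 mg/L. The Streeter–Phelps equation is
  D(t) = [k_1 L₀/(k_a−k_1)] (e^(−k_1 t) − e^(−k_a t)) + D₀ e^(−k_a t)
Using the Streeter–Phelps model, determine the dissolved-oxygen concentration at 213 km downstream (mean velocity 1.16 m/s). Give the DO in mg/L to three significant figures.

DO ≈ 7.17 mg/L

Travel time t = x/v = 213 km / (1.16 m/s) = 213000 m / 1.16 m/s = 183600 s = 2.125 d.
k_1 L₀/(k_a−k_1) = 0.113×53.8/(1.70−0.113) = 6.079/1.587 = 3.831 mg/L.
e^(−k_1 t) = e^(−0.113×2.125) = 0.7865; e^(−k_a t) = e^(−1.70×2.125) = 0.02697.
D = 3.831 × (0.7865 − 0.02697) + 0.855 × 0.02697 = 2.910 + 0.02306 = 2.933 mg/L.
DO = C_s − D = 10.1 − 2.933 = 7.167 mg/L.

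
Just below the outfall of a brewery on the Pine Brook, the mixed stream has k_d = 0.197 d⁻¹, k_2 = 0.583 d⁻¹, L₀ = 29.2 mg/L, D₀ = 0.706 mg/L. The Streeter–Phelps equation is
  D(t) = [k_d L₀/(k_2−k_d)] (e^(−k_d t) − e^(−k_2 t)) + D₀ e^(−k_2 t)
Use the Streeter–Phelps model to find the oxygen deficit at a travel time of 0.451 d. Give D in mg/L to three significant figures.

k_d L₀/(k_2−k_d) = 0.197×29.2/(0.583−0.197) = 5.752/0.3860 = 14.90 mg/L.
e^(−k_d t) = e^(−0.197×0.4510) = 0.9150; e^(−k_2 t) = e^(−0.583×0.4510) = 0.7688.
D = 14.90 × (0.9150 − 0.7688) + 0.706 × 0.7688 = 2.179 + 0.5428 = 2.721 mg/L.

D ≈ 2.72 mg/L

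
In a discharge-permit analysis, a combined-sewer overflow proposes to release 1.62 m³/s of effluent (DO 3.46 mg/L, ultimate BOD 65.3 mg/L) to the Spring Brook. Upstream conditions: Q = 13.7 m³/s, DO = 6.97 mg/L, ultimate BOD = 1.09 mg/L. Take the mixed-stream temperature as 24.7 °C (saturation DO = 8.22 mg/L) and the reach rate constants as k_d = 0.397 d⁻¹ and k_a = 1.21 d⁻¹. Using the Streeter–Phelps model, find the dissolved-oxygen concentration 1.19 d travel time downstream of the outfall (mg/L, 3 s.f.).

Mixed DO = (13.7×6.97 + 1.62×3.46)/(13.7+1.62) = 101.1/15.32 = 6.599 mg/L.
Mixed L₀ = (13.7×1.09 + 1.62×65.3)/(15.32) = 120.7/15.32 = 7.880 mg/L.
Initial deficit D₀ = C_s − DO₀ = 8.22 − 6.599 = 1.621 mg/L.
D(1.19) = [0.397×7.880/(1.21−0.397)](e^(−0.397×1.19) − e^(−1.21×1.19)) + 1.621 e^(−1.21×1.19)
= 3.848 × (0.6235 − 0.2370) + 1.621 × 0.2370 = 1.871 mg/L.
DO = 8.22 − 1.871 = 6.349 mg/L.

DO ≈ 6.35 mg/L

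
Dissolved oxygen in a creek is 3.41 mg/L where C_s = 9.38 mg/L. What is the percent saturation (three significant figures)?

36.4 % saturation

% saturation = C/C_s × 100 = 3.41/9.38 × 100 = 36.4 %.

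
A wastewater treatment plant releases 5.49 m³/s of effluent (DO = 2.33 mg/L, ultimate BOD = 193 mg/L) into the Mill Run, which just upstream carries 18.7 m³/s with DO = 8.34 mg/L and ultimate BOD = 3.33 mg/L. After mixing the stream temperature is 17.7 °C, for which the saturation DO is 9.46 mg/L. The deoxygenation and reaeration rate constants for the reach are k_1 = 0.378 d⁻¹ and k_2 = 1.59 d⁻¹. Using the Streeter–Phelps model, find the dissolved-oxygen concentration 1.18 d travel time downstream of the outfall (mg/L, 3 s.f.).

DO ≈ 2.04 mg/L

Mixed DO = (18.7×8.34 + 5.49×2.33)/(18.7+5.49) = 168.7/24.19 = 6.976 mg/L.
Mixed L₀ = (18.7×3.33 + 5.49×193)/(24.19) = 1122/24.19 = 46.38 mg/L.
Initial deficit D₀ = C_s − DO₀ = 9.46 − 6.976 = 2.484 mg/L.
D(1.18) = [0.378×46.38/(1.59−0.378)](e^(−0.378×1.18) − e^(−1.59×1.18)) + 2.484 e^(−1.59×1.18)
= 14.46 × (0.6402 − 0.1532) + 2.484 × 0.1532 = 7.424 mg/L.
DO = 9.46 − 7.424 = 2.036 mg/L.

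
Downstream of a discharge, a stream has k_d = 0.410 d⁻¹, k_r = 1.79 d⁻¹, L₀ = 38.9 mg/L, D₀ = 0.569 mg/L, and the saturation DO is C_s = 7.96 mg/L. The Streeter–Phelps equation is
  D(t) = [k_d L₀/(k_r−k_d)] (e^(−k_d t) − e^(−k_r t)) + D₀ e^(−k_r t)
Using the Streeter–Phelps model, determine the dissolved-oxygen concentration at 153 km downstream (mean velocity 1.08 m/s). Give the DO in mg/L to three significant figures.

DO ≈ 2.64 mg/L

Travel time t = x/v = 153 km / (1.08 m/s) = 153000 m / 1.08 m/s = 141700 s = 1.640 d.
k_d L₀/(k_r−k_d) = 0.410×38.9/(1.79−0.410) = 15.95/1.380 = 11.56 mg/L.
e^(−k_d t) = e^(−0.410×1.640) = 0.5106; e^(−k_r t) = e^(−1.79×1.640) = 0.05313.
D = 11.56 × (0.5106 − 0.05313) + 0.569 × 0.05313 = 5.287 + 0.03023 = 5.317 mg/L.
DO = C_s − D = 7.96 − 5.317 = 2.643 mg/L.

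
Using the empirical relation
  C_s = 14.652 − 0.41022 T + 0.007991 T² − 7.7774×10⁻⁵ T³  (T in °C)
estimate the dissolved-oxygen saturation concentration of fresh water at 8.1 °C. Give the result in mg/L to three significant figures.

C_s = 14.652 − 0.41022×8.1 + 0.007991×8.1² − 7.7774×10⁻⁵×8.1³ = 11.81 mg/L.

C_s ≈ 11.8 mg/L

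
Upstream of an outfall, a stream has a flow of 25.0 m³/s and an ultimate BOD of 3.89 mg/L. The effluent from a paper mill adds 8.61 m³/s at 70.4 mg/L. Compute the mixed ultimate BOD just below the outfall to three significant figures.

Flow-weighted mixing: C = (Q_r C_r + Q_w C_w)/(Q_r + Q_w)
= (25.0×3.89 + 8.61×70.4)/(25.0 + 8.61) = 703.4/33.61 = 20.93 mg/L.

20.9 mg/L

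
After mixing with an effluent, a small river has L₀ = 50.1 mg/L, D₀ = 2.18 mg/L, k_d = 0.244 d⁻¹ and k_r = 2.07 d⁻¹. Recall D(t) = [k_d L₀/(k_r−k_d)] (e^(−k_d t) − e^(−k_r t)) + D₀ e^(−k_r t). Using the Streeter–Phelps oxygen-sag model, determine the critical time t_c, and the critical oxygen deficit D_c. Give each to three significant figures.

At the critical point dD/dt = 0, so k_d L₀ e^(−k_d t) = k_r D. Substituting D(t) from the Streeter–Phelps equation and solving for t gives
t_c = ln[(k_r/k_d)(1 − D₀(k_r−k_d)/(k_d L₀))] / (k_r−k_d).
Here k_r−k_d = 1.826 d⁻¹ and 1 − D₀(k_r−k_d)/(k_d L₀) = 1 − 2.18×1.826/(0.244×50.1) = 0.6744, so
t_c = ln(8.484 × 0.6744) / 1.826 = 1.744 / 1.826 = 0.9552 d.
L(t_c) = L₀ e^(−k_d t_c) = 50.1 × 0.7921 = 39.68 mg/L, and at the critical point k_r D_c = k_d L, so D_c = (0.244/2.07) × 39.68 = 4.678 mg/L.

t_c ≈ 0.955 d; D_c ≈ 4.68 mg/L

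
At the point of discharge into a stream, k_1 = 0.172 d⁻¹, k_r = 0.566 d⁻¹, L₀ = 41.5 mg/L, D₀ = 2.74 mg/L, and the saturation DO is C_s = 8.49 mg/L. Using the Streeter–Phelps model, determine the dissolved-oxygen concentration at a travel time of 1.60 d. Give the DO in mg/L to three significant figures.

DO ≈ 0.949 mg/L

k_1 L₀/(k_r−k_1) = 0.172×41.5/(0.566−0.172) = 7.138/0.3940 = 18.12 mg/L.
e^(−k_1 t) = e^(−0.172×1.600) = 0.7594; e^(−k_r t) = e^(−0.566×1.600) = 0.4043.
D = 18.12 × (0.7594 − 0.4043) + 2.74 × 0.4043 = 6.434 + 1.108 = 7.541 mg/L.
DO = C_s − D = 8.49 − 7.541 = 0.9486 mg/L.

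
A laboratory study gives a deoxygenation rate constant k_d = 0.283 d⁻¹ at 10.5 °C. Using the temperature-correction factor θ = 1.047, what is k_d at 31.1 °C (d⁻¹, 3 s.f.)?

k_d ≈ 0.729 d⁻¹

k_d(T₂) = k_d(T₁) · θ^(T₂−T₁) = 0.283 × 1.047^(31.1−10.5)
= 0.283 × 1.047^20.6 = 0.283 × 2.576 = 0.7289 d⁻¹.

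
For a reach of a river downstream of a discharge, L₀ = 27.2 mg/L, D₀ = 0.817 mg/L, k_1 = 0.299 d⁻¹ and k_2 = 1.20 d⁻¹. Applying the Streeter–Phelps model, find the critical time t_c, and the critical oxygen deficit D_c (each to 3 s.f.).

t_c ≈ 1.44 d; D_c ≈ 4.41 mg/L

At the critical point dD/dt = 0, so k_1 L₀ e^(−k_1 t) = k_2 D. Substituting D(t) from the Streeter–Phelps equation and solving for t gives
t_c = ln[(k_2/k_1)(1 − D₀(k_2−k_1)/(k_1 L₀))] / (k_2−k_1).
Here k_2−k_1 = 0.9010 d⁻¹ and 1 − D₀(k_2−k_1)/(k_1 L₀) = 1 − 0.817×0.9010/(0.299×27.2) = 0.9095, so
t_c = ln(4.013 × 0.9095) / 0.9010 = 1.295 / 0.9010 = 1.437 d.
D_c = (k_1/k_2) L₀ e^(−k_1 t_c) = (0.299/1.20) × 27.2 × e^(−0.299×1.437) = 0.2492 × 27.2 × 0.6507 = 4.410 mg/L.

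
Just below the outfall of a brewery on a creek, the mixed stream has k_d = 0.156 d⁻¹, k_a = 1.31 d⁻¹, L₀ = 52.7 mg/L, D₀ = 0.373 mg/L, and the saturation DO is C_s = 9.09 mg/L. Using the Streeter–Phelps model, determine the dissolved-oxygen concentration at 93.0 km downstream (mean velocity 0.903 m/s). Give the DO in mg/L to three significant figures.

Travel time t = x/v = 93.0 km / (0.903 m/s) = 93000 m / 0.903 m/s = 103000 s = 1.192 d.
k_d L₀/(k_a−k_d) = 0.156×52.7/(1.31−0.156) = 8.221/1.154 = 7.124 mg/L.
e^(−k_d t) = e^(−0.156×1.192) = 0.8303; e^(−k_a t) = e^(−1.31×1.192) = 0.2098.
D = 7.124 × (0.8303 − 0.2098) + 0.373 × 0.2098 = 4.420 + 0.07826 = 4.499 mg/L.
DO = C_s − D = 9.09 − 4.499 = 4.591 mg/L.

DO ≈ 4.59 mg/L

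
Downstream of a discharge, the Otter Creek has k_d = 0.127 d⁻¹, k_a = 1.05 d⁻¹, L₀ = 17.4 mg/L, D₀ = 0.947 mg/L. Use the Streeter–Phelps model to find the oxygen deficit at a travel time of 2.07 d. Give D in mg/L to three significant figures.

k_d L₀/(k_a−k_d) = 0.127×17.4/(1.05−0.127) = 2.210/0.9230 = 2.394 mg/L.
e^(−k_d t) = e^(−0.127×2.070) = 0.7688; e^(−k_a t) = e^(−1.05×2.070) = 0.1138.
D = 2.394 × (0.7688 − 0.1138) + 0.947 × 0.1138 = 1.568 + 0.1077 = 1.676 mg/L.

D ≈ 1.68 mg/L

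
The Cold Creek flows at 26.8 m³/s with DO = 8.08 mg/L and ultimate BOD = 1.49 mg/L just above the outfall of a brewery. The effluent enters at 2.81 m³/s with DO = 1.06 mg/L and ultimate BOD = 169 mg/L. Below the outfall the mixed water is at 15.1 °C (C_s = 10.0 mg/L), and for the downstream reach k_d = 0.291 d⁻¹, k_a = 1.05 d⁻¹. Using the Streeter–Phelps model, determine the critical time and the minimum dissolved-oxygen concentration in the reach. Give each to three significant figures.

Mixed DO = (26.8×8.08 + 2.81×1.06)/(26.8+2.81) = 219.5/29.61 = 7.414 mg/L.
Mixed L₀ = (26.8×1.49 + 2.81×169)/(29.61) = 514.8/29.61 = 17.39 mg/L.
Initial deficit D₀ = C_s − DO₀ = 10.0 − 7.414 = 2.586 mg/L.
t_c = (1/0.7590) ln[(1.05/0.291)(1 − 2.586×0.7590/(0.291×17.39))] = 1.318 × ln(2.208) = 1.044 d.
D_c = (0.291/1.05) × 17.39 × e^(−0.291×1.044) = 0.2771 × 17.39 × 0.7380 = 3.556 mg/L.
Minimum DO = 10.0 − 3.556 = 6.444 mg/L.

t_c ≈ 1.04 d; minimum DO ≈ 6.44 mg/L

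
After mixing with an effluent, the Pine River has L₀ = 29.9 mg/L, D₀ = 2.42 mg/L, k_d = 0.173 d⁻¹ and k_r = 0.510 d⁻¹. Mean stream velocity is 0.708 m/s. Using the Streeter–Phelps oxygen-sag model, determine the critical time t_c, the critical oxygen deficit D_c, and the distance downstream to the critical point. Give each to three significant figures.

t_c ≈ 2.70 d; D_c ≈ 6.36 mg/L; x_c ≈ 165 km

At the critical point dD/dt = 0, so k_d L₀ e^(−k_d t) = k_r D. Substituting D(t) from the Streeter–Phelps equation and solving for t gives
t_c = ln[(k_r/k_d)(1 − D₀(k_r−k_d)/(k_d L₀))] / (k_r−k_d).
Here k_r−k_d = 0.3370 d⁻¹ and 1 − D₀(k_r−k_d)/(k_d L₀) = 1 − 2.42×0.3370/(0.173×29.9) = 0.8423, so
t_c = ln(2.948 × 0.8423) / 0.3370 = 0.9095 / 0.3370 = 2.699 d.
L(t_c) = L₀ e^(−k_d t_c) = 29.9 × 0.6269 = 18.75 mg/L, and at the critical point k_r D_c = k_d L, so D_c = (0.173/0.510) × 18.75 = 6.359 mg/L.
x_c = v t_c = 0.708 m/s × 2.699 d × 86400 s/d = 165100 m ≈ 165 km.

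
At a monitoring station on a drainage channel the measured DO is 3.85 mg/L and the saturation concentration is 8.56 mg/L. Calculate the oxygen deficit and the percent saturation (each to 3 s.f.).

D ≈ 4.71 mg/L; 45.0 % saturation

D = C_s − C = 8.56 − 3.85 = 4.71 mg/L.
% saturation = 3.85/8.56 × 100 = 45.0 %.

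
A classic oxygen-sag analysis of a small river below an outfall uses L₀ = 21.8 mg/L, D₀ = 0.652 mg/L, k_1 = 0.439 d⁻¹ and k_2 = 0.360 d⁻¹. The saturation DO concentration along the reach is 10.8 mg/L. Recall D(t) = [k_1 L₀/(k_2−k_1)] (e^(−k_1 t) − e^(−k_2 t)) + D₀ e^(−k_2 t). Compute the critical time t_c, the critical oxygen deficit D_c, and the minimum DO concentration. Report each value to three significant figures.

At the critical point dD/dt = 0, so k_1 L₀ e^(−k_1 t) = k_2 D. Substituting D(t) from the Streeter–Phelps equation and solving for t gives
t_c = ln[(k_2/k_1)(1 − D₀(k_2−k_1)/(k_1 L₀))] / (k_2−k_1).
Here k_2−k_1 = -0.07900 d⁻¹ and 1 − D₀(k_2−k_1)/(k_1 L₀) = 1 − 0.652×-0.07900/(0.439×21.8) = 1.005, so
t_c = ln(0.8200 × 1.005) / -0.07900 = -0.1930 / -0.07900 = 2.443 d.
L(t_c) = L₀ e^(−k_1 t_c) = 21.8 × 0.3421 = 7.458 mg/L, and at the critical point k_2 D_c = k_1 L, so D_c = (0.439/0.360) × 7.458 = 9.094 mg/L.
Minimum DO = C_s − D_c = 10.8 − 9.094 = 1.706 mg/L.

t_c ≈ 2.44 d; D_c ≈ 9.09 mg/L; min DO ≈ 1.71 mg/L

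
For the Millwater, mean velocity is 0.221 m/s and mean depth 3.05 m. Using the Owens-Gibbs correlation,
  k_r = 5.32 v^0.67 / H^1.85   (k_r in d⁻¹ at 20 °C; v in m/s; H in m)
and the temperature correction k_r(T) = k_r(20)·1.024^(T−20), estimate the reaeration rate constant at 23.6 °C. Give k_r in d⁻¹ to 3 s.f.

k_r ≈ 0.268 d⁻¹

k_r(20) = 5.32 × 0.221^0.67 / 3.05^1.85 = 5.32 × 0.3637 / 7.870 = 0.2459 d⁻¹.
k_r(23.6) = 0.2459 × 1.024^(23.6−20) = 0.2459 × 1.089 = 0.2678 d⁻¹.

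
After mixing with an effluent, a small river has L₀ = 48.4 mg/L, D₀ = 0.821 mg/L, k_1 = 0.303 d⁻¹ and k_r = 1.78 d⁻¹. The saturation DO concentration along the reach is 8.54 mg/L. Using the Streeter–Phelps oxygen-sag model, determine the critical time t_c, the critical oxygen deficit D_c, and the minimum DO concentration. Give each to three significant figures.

t_c = [1/(k_r−k_1)] ln[(k_r/k_1)(1 − D₀(k_r−k_1)/(k_1 L₀))]
= [1/(1.78−0.303)] ln[(1.78/0.303)(1 − 0.821×1.477/(0.303×48.4))]
= (1/1.477) ln[5.875 × 0.9173] = 0.6770 × ln(5.389) = 0.6770 × 1.684 = 1.140 d.
L(t_c) = L₀ e^(−k_1 t_c) = 48.4 × 0.7078 = 34.26 mg/L, and at the critical point k_r D_c = k_1 L, so D_c = (0.303/1.78) × 34.26 = 5.832 mg/L.
Minimum DO = C_s − D_c = 8.54 − 5.832 = 2.708 mg/L.

t_c ≈ 1.14 d; D_c ≈ 5.83 mg/L; min DO ≈ 2.71 mg/L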